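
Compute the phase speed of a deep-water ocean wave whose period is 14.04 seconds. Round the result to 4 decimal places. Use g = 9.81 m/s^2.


We use the deep-water celerity formula:
C = g * T / (2 * pi)
C = 9.81 * 14.04 / (2 * 3.14159...)
C = 137.732400 / 6.283185
C = 21.9208 m/s

21.9208


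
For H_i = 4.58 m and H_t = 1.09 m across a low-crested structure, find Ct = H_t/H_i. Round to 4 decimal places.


Ct = H_t / H_i
Ct = 1.09 / 4.58
Ct = 0.2380

0.2380


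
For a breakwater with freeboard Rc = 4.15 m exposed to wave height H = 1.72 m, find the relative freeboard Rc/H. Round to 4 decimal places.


Relative freeboard = Rc / H
= 4.15 / 1.72
= 2.4128

2.4128


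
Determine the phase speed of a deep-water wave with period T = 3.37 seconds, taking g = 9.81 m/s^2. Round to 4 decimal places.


We use the deep-water celerity formula:
C = g * T / (2 * pi)
C = 9.81 * 3.37 / (2 * 3.14159...)
C = 33.059700 / 6.283185
C = 5.2616 m/s

5.2616


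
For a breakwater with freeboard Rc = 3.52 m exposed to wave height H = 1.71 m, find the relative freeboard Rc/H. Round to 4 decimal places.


Relative freeboard = Rc / H
= 3.52 / 1.71
= 2.0585

2.0585


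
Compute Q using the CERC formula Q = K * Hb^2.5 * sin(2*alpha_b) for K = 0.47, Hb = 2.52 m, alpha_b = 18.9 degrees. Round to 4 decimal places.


Q = K * Hb^2.5 * sin(2 * alpha_b)
Hb^2.5 = 2.52^2.5 = 10.080947
sin(2 * 18.9) = sin(37.8) = 0.612907
Q = 0.47 * 10.080947 * 0.612907
Q = 2.9040 m^3/s

2.9040


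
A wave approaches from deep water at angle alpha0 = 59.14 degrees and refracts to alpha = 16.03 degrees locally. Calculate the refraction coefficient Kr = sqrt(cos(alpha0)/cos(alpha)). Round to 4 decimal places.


Kr = sqrt(cos(alpha0) / cos(alpha))
cos(59.14) = 0.512942
cos(16.03) = 0.961117
Kr = sqrt(0.512942 / 0.961117)
Kr = sqrt(0.533694)
Kr = 0.7305

0.7305


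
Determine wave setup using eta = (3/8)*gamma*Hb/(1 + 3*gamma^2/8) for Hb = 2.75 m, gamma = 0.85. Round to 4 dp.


eta = (3/8) * gamma * Hb / (1 + 3*gamma^2/8)
Numerator = (3/8) * 0.85 * 2.75 = 0.876562
Denominator = 1 + 3*0.85^2/8 = 1 + 0.270938 = 1.270938
eta = 0.876562 / 1.270938
eta = 0.6897 m

0.6897


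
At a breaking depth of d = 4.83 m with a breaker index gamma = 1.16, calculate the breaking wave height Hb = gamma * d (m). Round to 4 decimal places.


Hb = gamma * d
Hb = 1.16 * 4.83
Hb = 5.6028 m

5.6028


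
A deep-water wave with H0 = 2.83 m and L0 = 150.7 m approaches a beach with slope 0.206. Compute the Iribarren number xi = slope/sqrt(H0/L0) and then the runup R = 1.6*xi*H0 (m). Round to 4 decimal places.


xi = slope / sqrt(H0/L0)
H0/L0 = 2.83/150.7 = 0.018779
sqrt(0.018779) = 0.137037
xi = 0.206 / 0.137037 = 1.503248
R = 1.6 * xi * H0 = 1.6 * 1.503248 * 2.83
R = 6.8067 m

6.8067


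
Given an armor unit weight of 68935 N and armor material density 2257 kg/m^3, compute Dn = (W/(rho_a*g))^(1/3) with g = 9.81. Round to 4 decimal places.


V = W / (rho_a * g)
V = 68935 / (2257 * 9.81)
V = 68935 / 22141.17
V = 3.113431 m^3
Dn = V^(1/3) = 3.113431^(1/3)
Dn = 1.4602 m

1.4602


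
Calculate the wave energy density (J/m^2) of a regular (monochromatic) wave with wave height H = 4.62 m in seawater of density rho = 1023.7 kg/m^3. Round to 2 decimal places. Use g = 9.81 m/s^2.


E = (1/8) * rho * g * H^2
E = (1/8) * 1023.7 * 9.81 * 4.62^2
E = 0.125 * 1023.7 * 9.81 * 21.3444
E = 26793.88 J/m^2

26793.88


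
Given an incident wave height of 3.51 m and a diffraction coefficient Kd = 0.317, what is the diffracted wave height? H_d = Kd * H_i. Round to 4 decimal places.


H_d = Kd * H_i
H_d = 0.317 * 3.51
H_d = 1.1127 m

1.1127


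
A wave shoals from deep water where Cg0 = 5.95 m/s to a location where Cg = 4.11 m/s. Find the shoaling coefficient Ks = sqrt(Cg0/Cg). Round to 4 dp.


Ks = sqrt(Cg0 / Cg)
Ks = sqrt(5.95 / 4.11)
Ks = sqrt(1.4477)
Ks = 1.2032

1.2032


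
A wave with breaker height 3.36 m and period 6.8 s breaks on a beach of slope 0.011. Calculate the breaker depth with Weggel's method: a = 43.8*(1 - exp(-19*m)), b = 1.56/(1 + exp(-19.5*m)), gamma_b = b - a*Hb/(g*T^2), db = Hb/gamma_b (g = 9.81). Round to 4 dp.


a = 43.8 * (1 - exp(-19 * m))
exp(-19 * 0.011) = exp(-0.2090) = 0.811395
a = 43.8 * (1 - 0.811395) = 8.260889
b = 1.56 / (1 + exp(-19.5 * m))
exp(-19.5 * 0.011) = exp(-0.2145) = 0.806945
b = 1.56 / (1 + 0.806945) = 0.863336
Hb / (g * T^2) = 3.36 / (9.81 * 6.8^2) = 3.36 / 453.6144 = 0.00740717
gamma_b = b - a * Hb/(g*T^2) = 0.863336 - 8.260889 * 0.00740717 = 0.802146
db = Hb / gamma_b = 3.36 / 0.802146
db = 4.1888 m

4.1888


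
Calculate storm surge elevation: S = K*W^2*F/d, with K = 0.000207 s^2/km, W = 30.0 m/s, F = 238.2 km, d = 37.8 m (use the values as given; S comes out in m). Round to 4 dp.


S = K * W^2 * F / d
W^2 = 30.0^2 = 900.00
S = 0.000207 * 900.00 * 238.2 / 37.8
Numerator = 0.000207 * 900.00 * 238.2 = 44.376660
S = 44.376660 / 37.8 = 1.1740 m

1.1740


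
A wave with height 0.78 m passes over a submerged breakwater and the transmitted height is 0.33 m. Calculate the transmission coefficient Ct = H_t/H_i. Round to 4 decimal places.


Ct = H_t / H_i
Ct = 0.33 / 0.78
Ct = 0.4231

0.4231


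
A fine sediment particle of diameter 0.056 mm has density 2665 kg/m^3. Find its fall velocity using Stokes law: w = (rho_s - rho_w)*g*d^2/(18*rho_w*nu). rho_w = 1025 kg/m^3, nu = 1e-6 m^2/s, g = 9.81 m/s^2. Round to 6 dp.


w = (rho_s - rho_w) * g * d^2 / (18 * rho_w * nu)
d = 0.056 mm = 0.000056 m
rho_s - rho_w = 2665 - 1025 = 1640
Numerator = 1640 * 9.81 * (0.000056)^2 = 0.000050453222
Denominator = 18 * 1025 * 1e-6 = 0.018450
w = 0.002735 m/s

0.002735


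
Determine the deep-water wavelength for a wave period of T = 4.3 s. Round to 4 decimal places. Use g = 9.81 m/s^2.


L0 = g * T^2 / (2 * pi)
L0 = 9.81 * 4.3^2 / (2 * pi)
L0 = 9.81 * 18.4900 / 6.28319
L0 = 181.3869 / 6.28319
L0 = 28.8686 m

28.8686


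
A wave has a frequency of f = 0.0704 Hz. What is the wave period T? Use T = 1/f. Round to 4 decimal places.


T = 1 / f
T = 1 / 0.0704
T = 14.2045 s

14.2045


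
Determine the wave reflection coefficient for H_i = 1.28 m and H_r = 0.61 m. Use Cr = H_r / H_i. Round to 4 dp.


Cr = H_r / H_i
Cr = 0.61 / 1.28
Cr = 0.4766

0.4766


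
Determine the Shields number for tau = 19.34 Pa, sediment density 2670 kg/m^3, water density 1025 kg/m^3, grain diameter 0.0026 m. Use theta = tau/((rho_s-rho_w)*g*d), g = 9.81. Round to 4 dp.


theta = tau / ((rho_s - rho_w) * g * d)
rho_s - rho_w = 2670 - 1025 = 1645
Denominator = 1645 * 9.81 * 0.0026 = 41.957370
theta = 19.34 / 41.957370
theta = 0.4609

0.4609


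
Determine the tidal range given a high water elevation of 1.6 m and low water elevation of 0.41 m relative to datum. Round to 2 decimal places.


Tidal range = High water - Low water
Tidal range = 1.6 - (0.41)
Tidal range = 1.19 m

1.19


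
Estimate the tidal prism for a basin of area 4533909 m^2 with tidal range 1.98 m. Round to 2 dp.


Tidal prism = Area * Tidal range
P = 4533909 * 1.98
P = 8977139.82 m^3

8977139.82


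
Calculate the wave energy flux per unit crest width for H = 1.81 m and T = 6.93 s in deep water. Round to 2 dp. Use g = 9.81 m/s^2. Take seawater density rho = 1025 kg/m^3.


P = rho * g^2 * H^2 * T / (32 * pi)
P = 1025 * 9.81^2 * 1.81^2 * 6.93 / (32 * pi)
P = 1025 * 96.2361 * 3.2761 * 6.93 / 100.53096
P = 22276.78 W/m

22276.78


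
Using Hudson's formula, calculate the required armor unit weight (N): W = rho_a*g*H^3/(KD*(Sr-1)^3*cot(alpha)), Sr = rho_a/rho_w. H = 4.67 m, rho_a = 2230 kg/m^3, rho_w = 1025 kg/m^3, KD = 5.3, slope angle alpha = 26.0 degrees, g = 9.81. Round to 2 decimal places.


Sr = rho_a / rho_w = 2230 / 1025 = 2.175610
(Sr - 1) = 1.175610
(Sr - 1)^3 = 1.624761
cot(26.0) = 1 / tan(26.0) = 1 / 0.487733 = 2.050304
Numerator = 2230 * 9.81 * 4.67^3 = 2228047.8425
Denominator = 5.3 * 1.624761 * 2.050304 = 17.655647
W = 2228047.8425 / 17.655647
W = 126194.63 N

126194.63


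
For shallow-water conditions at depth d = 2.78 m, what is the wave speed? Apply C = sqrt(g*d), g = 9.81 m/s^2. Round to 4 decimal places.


Using the shallow-water approximation:
C = sqrt(g * d) = sqrt(9.81 * 2.78)
C = sqrt(27.2718)
C = 5.2222 m/s

5.2222


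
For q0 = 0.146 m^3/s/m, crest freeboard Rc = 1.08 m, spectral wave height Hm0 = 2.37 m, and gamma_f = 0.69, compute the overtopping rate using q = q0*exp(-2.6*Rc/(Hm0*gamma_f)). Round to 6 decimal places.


q = q0 * exp(-2.6 * Rc / (Hm0 * gamma_f))
Exponent = -2.6 * 1.08 / (2.37 * 0.69)
= -2.6 * 1.08 / 1.6353
= -1.717116
exp(-1.717116) = 0.179583
q = 0.146 * 0.179583
q = 0.026219 m^3/s/m

0.026219


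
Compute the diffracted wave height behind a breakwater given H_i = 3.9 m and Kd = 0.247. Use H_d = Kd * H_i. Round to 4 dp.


H_d = Kd * H_i
H_d = 0.247 * 3.9
H_d = 0.9633 m

0.9633


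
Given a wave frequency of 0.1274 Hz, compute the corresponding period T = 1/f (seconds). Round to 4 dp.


T = 1 / f
T = 1 / 0.1274
T = 7.8493 s

7.8493


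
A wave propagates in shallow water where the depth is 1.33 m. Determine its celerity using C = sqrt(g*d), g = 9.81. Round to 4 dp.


Using the shallow-water approximation:
C = sqrt(g * d) = sqrt(9.81 * 1.33)
C = sqrt(13.0473)
C = 3.6121 m/s

3.6121


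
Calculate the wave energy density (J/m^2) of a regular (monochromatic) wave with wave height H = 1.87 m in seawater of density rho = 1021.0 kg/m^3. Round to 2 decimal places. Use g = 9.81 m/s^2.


E = (1/8) * rho * g * H^2
E = (1/8) * 1021.0 * 9.81 * 1.87^2
E = 0.125 * 1021.0 * 9.81 * 3.4969
E = 4378.12 J/m^2

4378.12


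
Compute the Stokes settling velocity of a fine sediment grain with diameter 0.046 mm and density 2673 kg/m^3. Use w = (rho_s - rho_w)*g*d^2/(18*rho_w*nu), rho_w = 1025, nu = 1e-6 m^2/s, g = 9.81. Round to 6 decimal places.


w = (rho_s - rho_w) * g * d^2 / (18 * rho_w * nu)
d = 0.046 mm = 0.000046 m
rho_s - rho_w = 2673 - 1025 = 1648
Numerator = 1648 * 9.81 * (0.000046)^2 = 0.000034209118
Denominator = 18 * 1025 * 1e-6 = 0.018450
w = 0.001854 m/s

0.001854


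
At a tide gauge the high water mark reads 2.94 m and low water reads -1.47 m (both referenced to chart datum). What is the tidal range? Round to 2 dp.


Tidal range = High water - Low water
Tidal range = 2.94 - (-1.47)
Tidal range = 4.41 m

4.41


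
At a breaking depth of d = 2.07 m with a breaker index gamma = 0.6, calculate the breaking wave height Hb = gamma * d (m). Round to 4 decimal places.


Hb = gamma * d
Hb = 0.6 * 2.07
Hb = 1.2420 m

1.2420


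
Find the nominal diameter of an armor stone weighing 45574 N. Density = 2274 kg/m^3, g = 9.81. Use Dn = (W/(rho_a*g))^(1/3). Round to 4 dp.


V = W / (rho_a * g)
V = 45574 / (2274 * 9.81)
V = 45574 / 22307.94
V = 2.042950 m^3
Dn = V^(1/3) = 2.042950^(1/3)
Dn = 1.2689 m

1.2689


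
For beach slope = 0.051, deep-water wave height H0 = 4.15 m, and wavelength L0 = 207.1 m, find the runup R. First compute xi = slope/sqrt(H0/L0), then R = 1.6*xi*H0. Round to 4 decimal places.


xi = slope / sqrt(H0/L0)
H0/L0 = 4.15/207.1 = 0.020039
sqrt(0.020039) = 0.141558
xi = 0.051 / 0.141558 = 0.360277
R = 1.6 * xi * H0 = 1.6 * 0.360277 * 4.15
R = 2.3922 m

2.3922


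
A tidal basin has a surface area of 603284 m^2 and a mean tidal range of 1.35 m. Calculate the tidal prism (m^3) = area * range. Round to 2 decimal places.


Tidal prism = Area * Tidal range
P = 603284 * 1.35
P = 814433.40 m^3

814433.40


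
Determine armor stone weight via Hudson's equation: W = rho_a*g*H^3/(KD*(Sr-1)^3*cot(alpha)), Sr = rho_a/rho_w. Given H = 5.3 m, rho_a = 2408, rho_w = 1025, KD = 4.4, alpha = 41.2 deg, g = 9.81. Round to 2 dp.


Sr = rho_a / rho_w = 2408 / 1025 = 2.349268
(Sr - 1) = 1.349268
(Sr - 1)^3 = 2.456377
cot(41.2) = 1 / tan(41.2) = 1 / 0.875434 = 1.142291
Numerator = 2408 * 9.81 * 5.3^3 = 3516843.9550
Denominator = 4.4 * 2.456377 * 1.142291 = 12.345944
W = 3516843.9550 / 12.345944
W = 284858.25 N

284858.25


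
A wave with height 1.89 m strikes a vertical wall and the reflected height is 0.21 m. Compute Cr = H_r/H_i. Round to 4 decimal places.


Cr = H_r / H_i
Cr = 0.21 / 1.89
Cr = 0.1111

0.1111


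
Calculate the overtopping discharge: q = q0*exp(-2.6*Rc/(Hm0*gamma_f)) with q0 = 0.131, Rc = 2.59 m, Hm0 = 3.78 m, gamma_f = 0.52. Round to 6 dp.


q = q0 * exp(-2.6 * Rc / (Hm0 * gamma_f))
Exponent = -2.6 * 2.59 / (3.78 * 0.52)
= -2.6 * 2.59 / 1.9656
= -3.425926
exp(-3.425926) = 0.032519
q = 0.131 * 0.032519
q = 0.004260 m^3/s/m

0.004260


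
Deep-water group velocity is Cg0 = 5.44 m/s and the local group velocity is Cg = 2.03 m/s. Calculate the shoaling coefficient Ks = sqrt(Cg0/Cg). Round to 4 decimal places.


Ks = sqrt(Cg0 / Cg)
Ks = sqrt(5.44 / 2.03)
Ks = sqrt(2.6798)
Ks = 1.6370

1.6370


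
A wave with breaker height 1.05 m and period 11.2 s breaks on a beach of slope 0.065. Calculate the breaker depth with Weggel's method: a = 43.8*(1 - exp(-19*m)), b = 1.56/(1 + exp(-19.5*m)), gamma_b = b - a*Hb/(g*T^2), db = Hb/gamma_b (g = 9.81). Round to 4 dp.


a = 43.8 * (1 - exp(-19 * m))
exp(-19 * 0.065) = exp(-1.2350) = 0.290835
a = 43.8 * (1 - 0.290835) = 31.061437
b = 1.56 / (1 + exp(-19.5 * m))
exp(-19.5 * 0.065) = exp(-1.2675) = 0.281535
b = 1.56 / (1 + 0.281535) = 1.217291
Hb / (g * T^2) = 1.05 / (9.81 * 11.2^2) = 1.05 / 1230.5664 = 0.00085327
gamma_b = b - a * Hb/(g*T^2) = 1.217291 - 31.061437 * 0.00085327 = 1.190787
db = Hb / gamma_b = 1.05 / 1.190787
db = 0.8818 m

0.8818


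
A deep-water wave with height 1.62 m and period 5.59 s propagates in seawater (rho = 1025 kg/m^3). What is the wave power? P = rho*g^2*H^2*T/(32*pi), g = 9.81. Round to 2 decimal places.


P = rho * g^2 * H^2 * T / (32 * pi)
P = 1025 * 9.81^2 * 1.62^2 * 5.59 / (32 * pi)
P = 1025 * 96.2361 * 2.6244 * 5.59 / 100.53096
P = 14394.74 W/m

14394.74


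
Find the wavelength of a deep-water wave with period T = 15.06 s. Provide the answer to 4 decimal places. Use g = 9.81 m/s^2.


L0 = g * T^2 / (2 * pi)
L0 = 9.81 * 15.06^2 / (2 * pi)
L0 = 9.81 * 226.8036 / 6.28319
L0 = 2224.9433 / 6.28319
L0 = 354.1107 m

354.1107


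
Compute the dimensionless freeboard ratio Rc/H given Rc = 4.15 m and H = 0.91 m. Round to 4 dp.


Relative freeboard = Rc / H
= 4.15 / 0.91
= 4.5604

4.5604


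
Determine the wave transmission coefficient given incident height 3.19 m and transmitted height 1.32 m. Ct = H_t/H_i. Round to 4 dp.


Ct = H_t / H_i
Ct = 1.32 / 3.19
Ct = 0.4138

0.4138


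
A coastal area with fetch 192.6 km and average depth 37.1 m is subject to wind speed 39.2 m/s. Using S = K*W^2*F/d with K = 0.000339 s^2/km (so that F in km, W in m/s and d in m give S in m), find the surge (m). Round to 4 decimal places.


S = K * W^2 * F / d
W^2 = 39.2^2 = 1536.64
S = 0.000339 * 1536.64 * 192.6 / 37.1
Numerator = 0.000339 * 1536.64 * 192.6 = 100.329377
S = 100.329377 / 37.1 = 2.7043 m

2.7043


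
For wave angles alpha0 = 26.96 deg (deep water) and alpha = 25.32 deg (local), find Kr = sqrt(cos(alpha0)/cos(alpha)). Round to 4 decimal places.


Kr = sqrt(cos(alpha0) / cos(alpha))
cos(26.96) = 0.891323
cos(25.32) = 0.903933
Kr = sqrt(0.891323 / 0.903933)
Kr = sqrt(0.986050)
Kr = 0.9930

0.9930


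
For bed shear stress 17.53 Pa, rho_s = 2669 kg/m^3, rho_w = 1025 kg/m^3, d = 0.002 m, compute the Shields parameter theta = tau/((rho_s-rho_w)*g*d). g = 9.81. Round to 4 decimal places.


theta = tau / ((rho_s - rho_w) * g * d)
rho_s - rho_w = 2669 - 1025 = 1644
Denominator = 1644 * 9.81 * 0.002 = 32.255280
theta = 17.53 / 32.255280
theta = 0.5435

0.5435


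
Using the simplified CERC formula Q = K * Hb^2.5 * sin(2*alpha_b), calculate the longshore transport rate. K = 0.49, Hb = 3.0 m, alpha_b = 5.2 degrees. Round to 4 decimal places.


Q = K * Hb^2.5 * sin(2 * alpha_b)
Hb^2.5 = 3.0^2.5 = 15.588457
sin(2 * 5.2) = sin(10.4) = 0.180519
Q = 0.49 * 15.588457 * 0.180519
Q = 1.3789 m^3/s

1.3789


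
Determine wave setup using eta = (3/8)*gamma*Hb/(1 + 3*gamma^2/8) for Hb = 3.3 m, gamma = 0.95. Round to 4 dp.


eta = (3/8) * gamma * Hb / (1 + 3*gamma^2/8)
Numerator = (3/8) * 0.95 * 3.3 = 1.175625
Denominator = 1 + 3*0.95^2/8 = 1 + 0.338438 = 1.338438
eta = 1.175625 / 1.338438
eta = 0.8784 m

0.8784


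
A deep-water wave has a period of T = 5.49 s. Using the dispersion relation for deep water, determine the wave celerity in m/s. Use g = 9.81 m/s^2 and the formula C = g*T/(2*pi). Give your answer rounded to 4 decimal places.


We use the deep-water celerity formula:
C = g * T / (2 * pi)
C = 9.81 * 5.49 / (2 * 3.14159...)
C = 53.856900 / 6.283185
C = 8.5716 m/s

8.5716


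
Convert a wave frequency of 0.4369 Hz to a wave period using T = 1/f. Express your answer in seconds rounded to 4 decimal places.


T = 1 / f
T = 1 / 0.4369
T = 2.2889 s

2.2889


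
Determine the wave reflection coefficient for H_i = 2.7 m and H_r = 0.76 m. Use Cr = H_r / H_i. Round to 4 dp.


Cr = H_r / H_i
Cr = 0.76 / 2.7
Cr = 0.2815

0.2815


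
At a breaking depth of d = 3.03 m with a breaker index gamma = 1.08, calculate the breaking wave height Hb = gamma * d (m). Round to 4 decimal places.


Hb = gamma * d
Hb = 1.08 * 3.03
Hb = 3.2724 m

3.2724


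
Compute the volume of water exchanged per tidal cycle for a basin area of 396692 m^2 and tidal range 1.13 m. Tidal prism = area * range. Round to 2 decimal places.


Tidal prism = Area * Tidal range
P = 396692 * 1.13
P = 448261.96 m^3

448261.96


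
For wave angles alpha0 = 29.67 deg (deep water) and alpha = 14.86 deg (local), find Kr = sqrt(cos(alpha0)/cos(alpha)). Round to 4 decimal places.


Kr = sqrt(cos(alpha0) / cos(alpha))
cos(29.67) = 0.868891
cos(14.86) = 0.966555
Kr = sqrt(0.868891 / 0.966555)
Kr = sqrt(0.898956)
Kr = 0.9481

0.9481


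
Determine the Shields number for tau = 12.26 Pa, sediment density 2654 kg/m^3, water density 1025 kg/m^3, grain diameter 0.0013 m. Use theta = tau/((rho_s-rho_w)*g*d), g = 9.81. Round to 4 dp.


theta = tau / ((rho_s - rho_w) * g * d)
rho_s - rho_w = 2654 - 1025 = 1629
Denominator = 1629 * 9.81 * 0.0013 = 20.774637
theta = 12.26 / 20.774637
theta = 0.5901

0.5901


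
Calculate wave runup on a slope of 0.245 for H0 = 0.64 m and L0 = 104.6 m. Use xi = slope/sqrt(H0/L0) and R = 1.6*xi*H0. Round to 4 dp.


xi = slope / sqrt(H0/L0)
H0/L0 = 0.64/104.6 = 0.006119
sqrt(0.006119) = 0.078221
xi = 0.245 / 0.078221 = 3.132146
R = 1.6 * xi * H0 = 1.6 * 3.132146 * 0.64
R = 3.2073 m

3.2073


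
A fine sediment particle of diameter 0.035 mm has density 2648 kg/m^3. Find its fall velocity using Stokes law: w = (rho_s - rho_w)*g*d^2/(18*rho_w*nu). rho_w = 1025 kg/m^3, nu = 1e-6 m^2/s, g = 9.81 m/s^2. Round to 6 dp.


w = (rho_s - rho_w) * g * d^2 / (18 * rho_w * nu)
d = 0.035 mm = 0.000035 m
rho_s - rho_w = 2648 - 1025 = 1623
Numerator = 1623 * 9.81 * (0.000035)^2 = 0.000019503997
Denominator = 18 * 1025 * 1e-6 = 0.018450
w = 0.001057 m/s

0.001057


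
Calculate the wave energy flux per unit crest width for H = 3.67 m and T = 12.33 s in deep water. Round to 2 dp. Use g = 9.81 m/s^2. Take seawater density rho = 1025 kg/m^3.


P = rho * g^2 * H^2 * T / (32 * pi)
P = 1025 * 9.81^2 * 3.67^2 * 12.33 / (32 * pi)
P = 1025 * 96.2361 * 13.4689 * 12.33 / 100.53096
P = 162951.08 W/m

162951.08


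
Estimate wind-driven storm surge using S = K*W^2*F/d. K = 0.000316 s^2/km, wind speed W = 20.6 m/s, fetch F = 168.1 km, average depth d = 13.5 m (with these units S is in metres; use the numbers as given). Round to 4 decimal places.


S = K * W^2 * F / d
W^2 = 20.6^2 = 424.36
S = 0.000316 * 424.36 * 168.1 / 13.5
Numerator = 0.000316 * 424.36 * 168.1 = 22.541833
S = 22.541833 / 13.5 = 1.6698 m

1.6698


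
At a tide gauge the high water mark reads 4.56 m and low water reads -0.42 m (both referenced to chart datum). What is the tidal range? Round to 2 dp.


Tidal range = High water - Low water
Tidal range = 4.56 - (-0.42)
Tidal range = 4.98 m

4.98


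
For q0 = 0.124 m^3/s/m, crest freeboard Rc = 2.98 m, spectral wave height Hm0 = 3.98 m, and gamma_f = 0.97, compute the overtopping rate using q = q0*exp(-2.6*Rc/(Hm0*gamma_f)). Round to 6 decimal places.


q = q0 * exp(-2.6 * Rc / (Hm0 * gamma_f))
Exponent = -2.6 * 2.98 / (3.98 * 0.97)
= -2.6 * 2.98 / 3.8606
= -2.006942
exp(-2.006942) = 0.134399
q = 0.124 * 0.134399
q = 0.016665 m^3/s/m

0.016665


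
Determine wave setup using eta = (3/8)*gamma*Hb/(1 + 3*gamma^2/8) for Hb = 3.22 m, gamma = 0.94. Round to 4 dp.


eta = (3/8) * gamma * Hb / (1 + 3*gamma^2/8)
Numerator = (3/8) * 0.94 * 3.22 = 1.135050
Denominator = 1 + 3*0.94^2/8 = 1 + 0.331350 = 1.331350
eta = 1.135050 / 1.331350
eta = 0.8526 m

0.8526


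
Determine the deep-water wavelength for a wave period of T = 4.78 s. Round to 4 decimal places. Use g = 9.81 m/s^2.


L0 = g * T^2 / (2 * pi)
L0 = 9.81 * 4.78^2 / (2 * pi)
L0 = 9.81 * 22.8484 / 6.28319
L0 = 224.1428 / 6.28319
L0 = 35.6734 m

35.6734


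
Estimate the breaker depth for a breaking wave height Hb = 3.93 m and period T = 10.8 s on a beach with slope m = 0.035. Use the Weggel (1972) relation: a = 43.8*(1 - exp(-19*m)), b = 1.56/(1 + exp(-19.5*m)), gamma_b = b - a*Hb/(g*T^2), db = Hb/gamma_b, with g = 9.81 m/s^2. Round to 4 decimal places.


a = 43.8 * (1 - exp(-19 * m))
exp(-19 * 0.035) = exp(-0.6650) = 0.514274
a = 43.8 * (1 - 0.514274) = 21.274819
b = 1.56 / (1 + exp(-19.5 * m))
exp(-19.5 * 0.035) = exp(-0.6825) = 0.505352
b = 1.56 / (1 + 0.505352) = 1.036302
Hb / (g * T^2) = 3.93 / (9.81 * 10.8^2) = 3.93 / 1144.2384 = 0.00343460
gamma_b = b - a * Hb/(g*T^2) = 1.036302 - 21.274819 * 0.00343460 = 0.963232
db = Hb / gamma_b = 3.93 / 0.963232
db = 4.0800 m

4.0800


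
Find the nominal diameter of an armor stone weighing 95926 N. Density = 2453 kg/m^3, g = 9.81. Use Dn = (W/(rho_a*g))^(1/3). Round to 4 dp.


V = W / (rho_a * g)
V = 95926 / (2453 * 9.81)
V = 95926 / 24063.93
V = 3.986298 m^3
Dn = V^(1/3) = 3.986298^(1/3)
Dn = 1.5856 m

1.5856


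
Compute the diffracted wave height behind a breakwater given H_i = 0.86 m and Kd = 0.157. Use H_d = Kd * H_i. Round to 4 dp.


H_d = Kd * H_i
H_d = 0.157 * 0.86
H_d = 0.1350 m

0.1350


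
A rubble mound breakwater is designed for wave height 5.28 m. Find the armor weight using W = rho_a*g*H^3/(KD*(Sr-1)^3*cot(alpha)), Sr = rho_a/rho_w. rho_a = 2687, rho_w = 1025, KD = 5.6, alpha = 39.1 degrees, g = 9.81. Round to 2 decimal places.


Sr = rho_a / rho_w = 2687 / 1025 = 2.621463
(Sr - 1) = 1.621463
(Sr - 1)^3 = 4.263060
cot(39.1) = 1 / tan(39.1) = 1 / 0.812678 = 1.230500
Numerator = 2687 * 9.81 * 5.28^3 = 3880059.9998
Denominator = 5.6 * 4.263060 * 1.230500 = 29.375888
W = 3880059.9998 / 29.375888
W = 132083.15 N

132083.15


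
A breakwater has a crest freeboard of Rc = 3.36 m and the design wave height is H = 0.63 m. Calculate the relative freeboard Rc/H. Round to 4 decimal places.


Relative freeboard = Rc / H
= 3.36 / 0.63
= 5.3333

5.3333


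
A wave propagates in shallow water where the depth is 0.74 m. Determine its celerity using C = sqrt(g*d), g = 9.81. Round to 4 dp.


Using the shallow-water approximation:
C = sqrt(g * d) = sqrt(9.81 * 0.74)
C = sqrt(7.2594)
C = 2.6943 m/s

2.6943


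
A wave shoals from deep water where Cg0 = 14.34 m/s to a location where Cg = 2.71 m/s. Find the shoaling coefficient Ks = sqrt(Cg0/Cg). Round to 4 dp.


Ks = sqrt(Cg0 / Cg)
Ks = sqrt(14.34 / 2.71)
Ks = sqrt(5.2915)
Ks = 2.3003

2.3003


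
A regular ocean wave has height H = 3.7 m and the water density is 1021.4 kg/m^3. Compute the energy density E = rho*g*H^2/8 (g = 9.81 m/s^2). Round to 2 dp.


E = (1/8) * rho * g * H^2
E = (1/8) * 1021.4 * 9.81 * 3.7^2
E = 0.125 * 1021.4 * 9.81 * 13.6900
E = 17146.61 J/m^2

17146.61


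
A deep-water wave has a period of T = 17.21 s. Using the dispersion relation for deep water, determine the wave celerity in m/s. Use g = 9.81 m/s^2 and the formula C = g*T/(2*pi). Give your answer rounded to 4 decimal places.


We use the deep-water celerity formula:
C = g * T / (2 * pi)
C = 9.81 * 17.21 / (2 * 3.14159...)
C = 168.830100 / 6.283185
C = 26.8701 m/s

26.8701


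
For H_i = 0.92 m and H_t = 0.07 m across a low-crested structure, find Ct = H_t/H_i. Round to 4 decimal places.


Ct = H_t / H_i
Ct = 0.07 / 0.92
Ct = 0.0761

0.0761


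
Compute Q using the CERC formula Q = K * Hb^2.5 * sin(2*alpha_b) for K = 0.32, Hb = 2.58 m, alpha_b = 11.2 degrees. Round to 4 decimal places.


Q = K * Hb^2.5 * sin(2 * alpha_b)
Hb^2.5 = 2.58^2.5 = 10.691762
sin(2 * 11.2) = sin(22.4) = 0.381070
Q = 0.32 * 10.691762 * 0.381070
Q = 1.3038 m^3/s

1.3038


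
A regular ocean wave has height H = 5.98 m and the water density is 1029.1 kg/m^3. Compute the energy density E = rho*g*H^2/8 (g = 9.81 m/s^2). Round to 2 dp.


E = (1/8) * rho * g * H^2
E = (1/8) * 1029.1 * 9.81 * 5.98^2
E = 0.125 * 1029.1 * 9.81 * 35.7604
E = 45127.26 J/m^2

45127.26


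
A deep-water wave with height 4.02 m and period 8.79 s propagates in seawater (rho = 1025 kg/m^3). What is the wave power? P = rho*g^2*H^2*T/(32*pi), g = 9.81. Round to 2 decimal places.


P = rho * g^2 * H^2 * T / (32 * pi)
P = 1025 * 9.81^2 * 4.02^2 * 8.79 / (32 * pi)
P = 1025 * 96.2361 * 16.1604 * 8.79 / 100.53096
P = 139380.82 W/m

139380.82


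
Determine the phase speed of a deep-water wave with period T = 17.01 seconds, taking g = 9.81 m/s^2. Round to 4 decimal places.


We use the deep-water celerity formula:
C = g * T / (2 * pi)
C = 9.81 * 17.01 / (2 * 3.14159...)
C = 166.868100 / 6.283185
C = 26.5579 m/s

26.5579


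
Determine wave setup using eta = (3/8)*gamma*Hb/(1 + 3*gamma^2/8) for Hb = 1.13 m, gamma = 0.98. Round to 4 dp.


eta = (3/8) * gamma * Hb / (1 + 3*gamma^2/8)
Numerator = (3/8) * 0.98 * 1.13 = 0.415275
Denominator = 1 + 3*0.98^2/8 = 1 + 0.360150 = 1.360150
eta = 0.415275 / 1.360150
eta = 0.3053 m

0.3053


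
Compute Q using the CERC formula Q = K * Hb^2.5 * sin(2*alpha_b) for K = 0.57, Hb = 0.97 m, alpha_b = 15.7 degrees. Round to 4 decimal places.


Q = K * Hb^2.5 * sin(2 * alpha_b)
Hb^2.5 = 0.97^2.5 = 0.926679
sin(2 * 15.7) = sin(31.4) = 0.521010
Q = 0.57 * 0.926679 * 0.521010
Q = 0.2752 m^3/s

0.2752


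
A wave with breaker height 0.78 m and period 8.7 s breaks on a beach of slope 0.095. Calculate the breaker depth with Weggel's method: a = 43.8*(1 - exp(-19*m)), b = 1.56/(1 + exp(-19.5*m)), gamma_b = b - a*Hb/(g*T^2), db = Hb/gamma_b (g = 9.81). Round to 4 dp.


a = 43.8 * (1 - exp(-19 * m))
exp(-19 * 0.095) = exp(-1.8050) = 0.164474
a = 43.8 * (1 - 0.164474) = 36.596019
b = 1.56 / (1 + exp(-19.5 * m))
exp(-19.5 * 0.095) = exp(-1.8525) = 0.156845
b = 1.56 / (1 + 0.156845) = 1.348496
Hb / (g * T^2) = 0.78 / (9.81 * 8.7^2) = 0.78 / 742.5189 = 0.00105048
gamma_b = b - a * Hb/(g*T^2) = 1.348496 - 36.596019 * 0.00105048 = 1.310052
db = Hb / gamma_b = 0.78 / 1.310052
db = 0.5954 m

0.5954


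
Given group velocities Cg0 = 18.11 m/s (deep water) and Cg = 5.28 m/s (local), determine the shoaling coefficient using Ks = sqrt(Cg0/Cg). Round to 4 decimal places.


Ks = sqrt(Cg0 / Cg)
Ks = sqrt(18.11 / 5.28)
Ks = sqrt(3.4299)
Ks = 1.8520

1.8520


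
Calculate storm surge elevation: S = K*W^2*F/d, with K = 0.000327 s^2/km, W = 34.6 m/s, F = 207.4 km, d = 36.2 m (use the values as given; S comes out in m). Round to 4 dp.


S = K * W^2 * F / d
W^2 = 34.6^2 = 1197.16
S = 0.000327 * 1197.16 * 207.4 / 36.2
Numerator = 0.000327 * 1197.16 * 207.4 = 81.191152
S = 81.191152 / 36.2 = 2.2428 m

2.2428


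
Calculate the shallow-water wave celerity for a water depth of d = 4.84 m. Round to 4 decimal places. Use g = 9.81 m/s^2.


Using the shallow-water approximation:
C = sqrt(g * d) = sqrt(9.81 * 4.84)
C = sqrt(47.4804)
C = 6.8906 m/s

6.8906


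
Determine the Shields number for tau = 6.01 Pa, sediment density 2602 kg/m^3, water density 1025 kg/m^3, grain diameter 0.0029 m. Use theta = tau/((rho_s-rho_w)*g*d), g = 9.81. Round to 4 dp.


theta = tau / ((rho_s - rho_w) * g * d)
rho_s - rho_w = 2602 - 1025 = 1577
Denominator = 1577 * 9.81 * 0.0029 = 44.864073
theta = 6.01 / 44.864073
theta = 0.1340

0.1340


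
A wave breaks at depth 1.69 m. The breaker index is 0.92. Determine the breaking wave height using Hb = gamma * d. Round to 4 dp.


Hb = gamma * d
Hb = 0.92 * 1.69
Hb = 1.5548 m

1.5548


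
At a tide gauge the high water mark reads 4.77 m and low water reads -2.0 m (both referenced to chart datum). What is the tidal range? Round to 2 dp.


Tidal range = High water - Low water
Tidal range = 4.77 - (-2.0)
Tidal range = 6.77 m

6.77


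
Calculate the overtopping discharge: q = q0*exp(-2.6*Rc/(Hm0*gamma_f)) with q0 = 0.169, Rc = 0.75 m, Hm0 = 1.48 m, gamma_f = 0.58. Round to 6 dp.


q = q0 * exp(-2.6 * Rc / (Hm0 * gamma_f))
Exponent = -2.6 * 0.75 / (1.48 * 0.58)
= -2.6 * 0.75 / 0.8584
= -2.271668
exp(-2.271668) = 0.103140
q = 0.169 * 0.103140
q = 0.017431 m^3/s/m

0.017431


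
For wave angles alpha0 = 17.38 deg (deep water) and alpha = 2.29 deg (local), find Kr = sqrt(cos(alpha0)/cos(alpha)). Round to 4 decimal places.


Kr = sqrt(cos(alpha0) / cos(alpha))
cos(17.38) = 0.954345
cos(2.29) = 0.999201
Kr = sqrt(0.954345 / 0.999201)
Kr = sqrt(0.955107)
Kr = 0.9773

0.9773


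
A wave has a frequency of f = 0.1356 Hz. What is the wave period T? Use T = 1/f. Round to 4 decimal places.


T = 1 / f
T = 1 / 0.1356
T = 7.3746 s

7.3746


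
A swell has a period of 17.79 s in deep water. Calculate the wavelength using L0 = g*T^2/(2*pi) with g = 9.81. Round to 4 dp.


L0 = g * T^2 / (2 * pi)
L0 = 9.81 * 17.79^2 / (2 * pi)
L0 = 9.81 * 316.4841 / 6.28319
L0 = 3104.7090 / 6.28319
L0 = 494.1298 m

494.1298


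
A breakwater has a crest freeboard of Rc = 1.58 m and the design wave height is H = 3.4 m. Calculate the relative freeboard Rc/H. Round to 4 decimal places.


Relative freeboard = Rc / H
= 1.58 / 3.4
= 0.4647

0.4647


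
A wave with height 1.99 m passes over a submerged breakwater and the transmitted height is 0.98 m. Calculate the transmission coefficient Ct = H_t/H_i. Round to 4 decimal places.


Ct = H_t / H_i
Ct = 0.98 / 1.99
Ct = 0.4925

0.4925


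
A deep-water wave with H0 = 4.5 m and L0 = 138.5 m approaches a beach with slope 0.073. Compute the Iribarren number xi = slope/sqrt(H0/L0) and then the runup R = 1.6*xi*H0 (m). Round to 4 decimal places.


xi = slope / sqrt(H0/L0)
H0/L0 = 4.5/138.5 = 0.032491
sqrt(0.032491) = 0.180253
xi = 0.073 / 0.180253 = 0.404987
R = 1.6 * xi * H0 = 1.6 * 0.404987 * 4.5
R = 2.9159 m

2.9159


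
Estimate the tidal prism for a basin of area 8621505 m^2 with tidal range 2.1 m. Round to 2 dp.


Tidal prism = Area * Tidal range
P = 8621505 * 2.1
P = 18105160.50 m^3

18105160.50


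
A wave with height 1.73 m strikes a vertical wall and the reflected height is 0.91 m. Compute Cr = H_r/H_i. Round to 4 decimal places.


Cr = H_r / H_i
Cr = 0.91 / 1.73
Cr = 0.5260

0.5260


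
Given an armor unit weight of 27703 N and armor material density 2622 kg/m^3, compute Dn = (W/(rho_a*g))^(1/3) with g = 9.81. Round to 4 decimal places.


V = W / (rho_a * g)
V = 27703 / (2622 * 9.81)
V = 27703 / 25721.82
V = 1.077023 m^3
Dn = V^(1/3) = 1.077023^(1/3)
Dn = 1.0250 m

1.0250


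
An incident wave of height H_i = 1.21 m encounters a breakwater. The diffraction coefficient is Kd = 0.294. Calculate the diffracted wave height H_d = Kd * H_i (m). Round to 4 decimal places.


H_d = Kd * H_i
H_d = 0.294 * 1.21
H_d = 0.3557 m

0.3557


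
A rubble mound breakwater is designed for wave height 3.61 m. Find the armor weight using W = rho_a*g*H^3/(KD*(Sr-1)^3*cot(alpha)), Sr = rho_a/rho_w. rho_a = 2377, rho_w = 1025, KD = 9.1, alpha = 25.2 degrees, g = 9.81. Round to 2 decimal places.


Sr = rho_a / rho_w = 2377 / 1025 = 2.319024
(Sr - 1) = 1.319024
(Sr - 1)^3 = 2.294872
cot(25.2) = 1 / tan(25.2) = 1 / 0.470564 = 2.125108
Numerator = 2377 * 9.81 * 3.61^3 = 1097033.2601
Denominator = 9.1 * 2.294872 * 2.125108 = 44.379347
W = 1097033.2601 / 44.379347
W = 24719.45 N

24719.45


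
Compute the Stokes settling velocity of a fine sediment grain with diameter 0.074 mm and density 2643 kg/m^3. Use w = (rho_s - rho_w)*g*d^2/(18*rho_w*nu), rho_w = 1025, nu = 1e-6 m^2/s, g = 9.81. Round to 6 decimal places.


w = (rho_s - rho_w) * g * d^2 / (18 * rho_w * nu)
d = 0.074 mm = 0.000074 m
rho_s - rho_w = 2643 - 1025 = 1618
Numerator = 1618 * 9.81 * (0.000074)^2 = 0.000086918248
Denominator = 18 * 1025 * 1e-6 = 0.018450
w = 0.004711 m/s

0.004711


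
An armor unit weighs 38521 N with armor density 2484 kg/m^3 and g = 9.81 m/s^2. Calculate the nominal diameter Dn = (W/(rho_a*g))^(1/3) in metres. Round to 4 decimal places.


V = W / (rho_a * g)
V = 38521 / (2484 * 9.81)
V = 38521 / 24368.04
V = 1.580800 m^3
Dn = V^(1/3) = 1.580800^(1/3)
Dn = 1.1649 m

1.1649


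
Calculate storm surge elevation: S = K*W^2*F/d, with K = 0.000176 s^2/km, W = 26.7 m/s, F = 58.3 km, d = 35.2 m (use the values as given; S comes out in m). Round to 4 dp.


S = K * W^2 * F / d
W^2 = 26.7^2 = 712.89
S = 0.000176 * 712.89 * 58.3 / 35.2
Numerator = 0.000176 * 712.89 * 58.3 = 7.314822
S = 7.314822 / 35.2 = 0.2078 m

0.2078


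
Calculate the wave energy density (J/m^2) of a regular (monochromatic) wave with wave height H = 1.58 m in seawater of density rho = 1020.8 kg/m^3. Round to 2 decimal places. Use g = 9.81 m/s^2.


E = (1/8) * rho * g * H^2
E = (1/8) * 1020.8 * 9.81 * 1.58^2
E = 0.125 * 1020.8 * 9.81 * 2.4964
E = 3124.88 J/m^2

3124.88


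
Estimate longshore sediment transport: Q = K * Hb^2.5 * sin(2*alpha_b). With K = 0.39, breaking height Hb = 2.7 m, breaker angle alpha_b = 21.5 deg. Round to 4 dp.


Q = K * Hb^2.5 * sin(2 * alpha_b)
Hb^2.5 = 2.7^2.5 = 11.978692
sin(2 * 21.5) = sin(43.0) = 0.681998
Q = 0.39 * 11.978692 * 0.681998
Q = 3.1861 m^3/s

3.1861


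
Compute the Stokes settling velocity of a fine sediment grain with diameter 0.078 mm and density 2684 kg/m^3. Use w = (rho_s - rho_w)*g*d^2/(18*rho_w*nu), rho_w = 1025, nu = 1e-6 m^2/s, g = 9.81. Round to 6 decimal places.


w = (rho_s - rho_w) * g * d^2 / (18 * rho_w * nu)
d = 0.078 mm = 0.000078 m
rho_s - rho_w = 2684 - 1025 = 1659
Numerator = 1659 * 9.81 * (0.000078)^2 = 0.000099015822
Denominator = 18 * 1025 * 1e-6 = 0.018450
w = 0.005367 m/s

0.005367


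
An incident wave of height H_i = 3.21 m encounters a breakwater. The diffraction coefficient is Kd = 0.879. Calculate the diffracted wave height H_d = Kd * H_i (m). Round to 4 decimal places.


H_d = Kd * H_i
H_d = 0.879 * 3.21
H_d = 2.8216 m

2.8216


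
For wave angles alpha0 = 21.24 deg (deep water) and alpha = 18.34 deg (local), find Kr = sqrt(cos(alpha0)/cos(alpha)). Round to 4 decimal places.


Kr = sqrt(cos(alpha0) / cos(alpha))
cos(21.24) = 0.932071
cos(18.34) = 0.949206
Kr = sqrt(0.932071 / 0.949206)
Kr = sqrt(0.981948)
Kr = 0.9909

0.9909


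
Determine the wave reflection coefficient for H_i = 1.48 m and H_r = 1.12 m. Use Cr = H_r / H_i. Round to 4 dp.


Cr = H_r / H_i
Cr = 1.12 / 1.48
Cr = 0.7568

0.7568


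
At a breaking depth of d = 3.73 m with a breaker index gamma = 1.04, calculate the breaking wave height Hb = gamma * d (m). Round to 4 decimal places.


Hb = gamma * d
Hb = 1.04 * 3.73
Hb = 3.8792 m

3.8792


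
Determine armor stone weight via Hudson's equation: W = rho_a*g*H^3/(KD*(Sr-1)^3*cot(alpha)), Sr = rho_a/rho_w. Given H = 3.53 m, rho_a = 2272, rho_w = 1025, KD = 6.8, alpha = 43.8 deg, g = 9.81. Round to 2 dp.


Sr = rho_a / rho_w = 2272 / 1025 = 2.216585
(Sr - 1) = 1.216585
(Sr - 1)^3 = 1.800644
cot(43.8) = 1 / tan(43.8) = 1 / 0.958966 = 1.042790
Numerator = 2272 * 9.81 * 3.53^3 = 980395.8192
Denominator = 6.8 * 1.800644 * 1.042790 = 12.768318
W = 980395.8192 / 12.768318
W = 76783.48 N

76783.48


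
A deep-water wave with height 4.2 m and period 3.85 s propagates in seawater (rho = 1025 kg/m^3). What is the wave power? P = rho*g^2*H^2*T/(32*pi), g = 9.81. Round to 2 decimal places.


P = rho * g^2 * H^2 * T / (32 * pi)
P = 1025 * 9.81^2 * 4.2^2 * 3.85 / (32 * pi)
P = 1025 * 96.2361 * 17.6400 * 3.85 / 100.53096
P = 66637.91 W/m

66637.91


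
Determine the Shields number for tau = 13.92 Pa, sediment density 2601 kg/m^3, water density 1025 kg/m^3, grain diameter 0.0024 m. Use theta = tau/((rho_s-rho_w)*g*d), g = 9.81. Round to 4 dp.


theta = tau / ((rho_s - rho_w) * g * d)
rho_s - rho_w = 2601 - 1025 = 1576
Denominator = 1576 * 9.81 * 0.0024 = 37.105344
theta = 13.92 / 37.105344
theta = 0.3751

0.3751


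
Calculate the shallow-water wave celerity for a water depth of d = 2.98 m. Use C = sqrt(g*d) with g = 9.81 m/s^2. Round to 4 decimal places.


Using the shallow-water approximation:
C = sqrt(g * d) = sqrt(9.81 * 2.98)
C = sqrt(29.2338)
C = 5.4068 m/s

5.4068


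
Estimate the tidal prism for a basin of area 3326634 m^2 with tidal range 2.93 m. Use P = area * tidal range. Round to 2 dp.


Tidal prism = Area * Tidal range
P = 3326634 * 2.93
P = 9747037.62 m^3

9747037.62


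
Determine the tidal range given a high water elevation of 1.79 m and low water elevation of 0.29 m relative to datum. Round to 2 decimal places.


Tidal range = High water - Low water
Tidal range = 1.79 - (0.29)
Tidal range = 1.50 m

1.50


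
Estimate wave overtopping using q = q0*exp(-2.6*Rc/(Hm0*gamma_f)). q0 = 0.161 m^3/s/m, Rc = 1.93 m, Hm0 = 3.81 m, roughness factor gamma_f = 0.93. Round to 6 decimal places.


q = q0 * exp(-2.6 * Rc / (Hm0 * gamma_f))
Exponent = -2.6 * 1.93 / (3.81 * 0.93)
= -2.6 * 1.93 / 3.5433
= -1.416194
exp(-1.416194) = 0.242636
q = 0.161 * 0.242636
q = 0.039064 m^3/s/m

0.039064


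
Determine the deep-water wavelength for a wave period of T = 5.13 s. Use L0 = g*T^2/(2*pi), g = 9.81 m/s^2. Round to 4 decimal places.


L0 = g * T^2 / (2 * pi)
L0 = 9.81 * 5.13^2 / (2 * pi)
L0 = 9.81 * 26.3169 / 6.28319
L0 = 258.1688 / 6.28319
L0 = 41.0888 m

41.0888


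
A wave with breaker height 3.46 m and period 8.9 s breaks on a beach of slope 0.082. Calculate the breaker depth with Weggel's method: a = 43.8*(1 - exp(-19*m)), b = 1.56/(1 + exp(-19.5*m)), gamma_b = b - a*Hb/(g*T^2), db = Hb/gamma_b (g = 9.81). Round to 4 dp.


a = 43.8 * (1 - exp(-19 * m))
exp(-19 * 0.082) = exp(-1.5580) = 0.210557
a = 43.8 * (1 - 0.210557) = 34.577614
b = 1.56 / (1 + exp(-19.5 * m))
exp(-19.5 * 0.082) = exp(-1.5990) = 0.202099
b = 1.56 / (1 + 0.202099) = 1.297731
Hb / (g * T^2) = 3.46 / (9.81 * 8.9^2) = 3.46 / 777.0501 = 0.00445274
gamma_b = b - a * Hb/(g*T^2) = 1.297731 - 34.577614 * 0.00445274 = 1.143766
db = Hb / gamma_b = 3.46 / 1.143766
db = 3.0251 m

3.0251


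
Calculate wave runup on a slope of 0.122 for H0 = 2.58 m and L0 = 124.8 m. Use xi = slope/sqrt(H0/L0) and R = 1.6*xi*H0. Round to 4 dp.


xi = slope / sqrt(H0/L0)
H0/L0 = 2.58/124.8 = 0.020673
sqrt(0.020673) = 0.143781
xi = 0.122 / 0.143781 = 0.848511
R = 1.6 * xi * H0 = 1.6 * 0.848511 * 2.58
R = 3.5027 m

3.5027


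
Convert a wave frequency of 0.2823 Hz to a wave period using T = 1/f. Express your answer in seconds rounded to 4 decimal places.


T = 1 / f
T = 1 / 0.2823
T = 3.5423 s

3.5423


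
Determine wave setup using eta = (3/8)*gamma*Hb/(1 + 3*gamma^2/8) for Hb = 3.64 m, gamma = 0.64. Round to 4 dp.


eta = (3/8) * gamma * Hb / (1 + 3*gamma^2/8)
Numerator = (3/8) * 0.64 * 3.64 = 0.873600
Denominator = 1 + 3*0.64^2/8 = 1 + 0.153600 = 1.153600
eta = 0.873600 / 1.153600
eta = 0.7573 m

0.7573


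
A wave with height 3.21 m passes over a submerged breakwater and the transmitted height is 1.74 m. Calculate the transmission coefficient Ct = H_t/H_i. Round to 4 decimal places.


Ct = H_t / H_i
Ct = 1.74 / 3.21
Ct = 0.5421

0.5421


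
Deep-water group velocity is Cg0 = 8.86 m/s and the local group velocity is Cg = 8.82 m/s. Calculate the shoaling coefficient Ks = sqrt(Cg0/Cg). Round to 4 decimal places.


Ks = sqrt(Cg0 / Cg)
Ks = sqrt(8.86 / 8.82)
Ks = sqrt(1.0045)
Ks = 1.0023

1.0023
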